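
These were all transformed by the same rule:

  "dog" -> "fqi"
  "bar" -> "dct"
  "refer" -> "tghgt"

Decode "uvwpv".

stunt

Compare letters: d→f is +2, o→q is +2, g→i is +2 — a constant shift. This is a Caesar cipher with shift 2.
Undoing it on uvwpv: u−2=s, v−2=t, w−2=u, p−2=n, v−2=t.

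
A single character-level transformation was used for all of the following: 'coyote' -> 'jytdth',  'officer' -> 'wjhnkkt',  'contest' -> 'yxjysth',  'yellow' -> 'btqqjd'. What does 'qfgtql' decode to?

global

The word is reversed, then every letter is shifted forward by 5.
Undoing it on qfgtql: shift back: q−5=l, f−5=a, g−5=b, t−5=o, q−5=l, l−5=g → labolg; then reverse → global.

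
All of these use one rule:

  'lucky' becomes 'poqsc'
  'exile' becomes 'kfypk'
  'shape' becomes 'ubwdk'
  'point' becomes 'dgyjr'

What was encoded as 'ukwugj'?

season

This is an affine cipher: with a=0,…,z=25, each position x becomes (23x+22) mod 26.
Decoding ukwugj: u(20)→17·(20−22)≡18=s; k(10)→17·(10−22)≡4=e; w(22)→17·(22−22)≡0=a; u(20)→17·(20−22)≡18=s; g(6)→17·(6−22)≡14=o; j(9)→17·(9−22)≡13=n (all mod 26).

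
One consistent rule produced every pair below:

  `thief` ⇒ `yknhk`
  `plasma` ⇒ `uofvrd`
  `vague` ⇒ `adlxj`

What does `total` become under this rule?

Shifts by position in thief: pos 0: t→y (+5), pos 1: h→k (+3), pos 2: i→n (+5), pos 3: e→h (+3) — repeating every 2. A repeating key of period 2 is used — shifts +5, +3 over and over.
Applying it to total: t+5=y, o+3=r, t+5=y, a+3=d, l+5=q.

yrydq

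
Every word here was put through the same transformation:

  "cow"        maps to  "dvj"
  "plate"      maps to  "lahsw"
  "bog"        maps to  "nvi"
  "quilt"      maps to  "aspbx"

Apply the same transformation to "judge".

The output letters match the input read backwards, each shifted +7: cow reversed is woc. The word is reversed, then every letter is shifted forward by 7.
On judge: reverse → egduj; then shift: e+7=l, g+7=n, d+7=k, u+7=b, j+7=q.

lnkbq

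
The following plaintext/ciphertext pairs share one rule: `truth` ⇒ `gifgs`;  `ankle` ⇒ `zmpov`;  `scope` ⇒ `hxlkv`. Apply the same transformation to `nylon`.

mbolm

Each pair mirrors across the alphabet (t↔g, r↔i, u↔f): positions sum to 25. This is the alphabet-reversal cipher (Atbash): a becomes z, b becomes y, etc.
On nylon: n↔m, y↔b, l↔o, o↔l, n↔m.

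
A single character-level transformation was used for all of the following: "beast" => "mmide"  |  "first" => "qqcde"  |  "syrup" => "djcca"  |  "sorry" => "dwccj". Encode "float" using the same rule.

qwwie

The shift depends on letter class: consonant b→m is +11, but vowel e→m is +8. The rule splits by letter class: vowels +8, consonants +11.
On float: f(cons)+11=q, l(cons)+11=w, o(vowel)+8=w, a(vowel)+8=i, t(cons)+11=e.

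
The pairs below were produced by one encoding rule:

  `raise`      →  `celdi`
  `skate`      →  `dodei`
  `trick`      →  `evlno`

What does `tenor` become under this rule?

Shifts by position in raise: pos 0: r→c (+11), pos 1: a→e (+4), pos 2: i→l (+3), pos 3: s→d (+11), pos 4: e→i (+4) — repeating every 3. It's a Vigenère-style cipher with numeric key [11,4,3]: position i shifts by key[i mod 3].
On tenor: t+11=e, e+4=i, n+3=q, o+11=z, r+4=v.

eiqzv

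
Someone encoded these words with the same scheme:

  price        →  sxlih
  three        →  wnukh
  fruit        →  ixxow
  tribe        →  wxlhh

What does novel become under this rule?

quyko

A repeating key of period 2 is used — shifts +3, +6 over and over.
For novel: n+3=q, o+6=u, v+3=y, e+6=k, l+3=o.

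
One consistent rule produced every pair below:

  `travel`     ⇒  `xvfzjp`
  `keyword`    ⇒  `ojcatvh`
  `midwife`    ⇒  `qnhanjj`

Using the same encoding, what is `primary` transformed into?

tvnqfvc

The rule splits by letter class: vowels +5, consonants +4.
Applying it to primary: p(cons)+4=t, r(cons)+4=v, i(vowel)+5=n, m(cons)+4=q, a(vowel)+5=f, r(cons)+4=v, y(cons)+4=c.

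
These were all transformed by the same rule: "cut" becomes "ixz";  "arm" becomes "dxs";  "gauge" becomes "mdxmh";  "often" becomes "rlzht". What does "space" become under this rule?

yvdih

The shift depends on letter class: consonant c→i is +6, but vowel u→x is +3. Vowels shift forward by 3 and consonants shift forward by 6.
On space: s(cons)+6=y, p(cons)+6=v, a(vowel)+3=d, c(cons)+6=i, e(vowel)+3=h.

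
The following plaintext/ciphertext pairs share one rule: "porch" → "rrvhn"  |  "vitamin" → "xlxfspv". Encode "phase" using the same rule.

rkexk

The shift increases by 1 at each position, starting from +2: 2, 3, 4, ….
On phase: p+2=r, h+3=k, a+4=e, s+5=x, e+6=k.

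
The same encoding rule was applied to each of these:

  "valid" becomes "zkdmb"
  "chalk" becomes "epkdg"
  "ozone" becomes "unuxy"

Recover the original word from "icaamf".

summit

v(21)→z(25) and a(0)→k(10) fit y≡23x+10 (mod 26); the inverse of 23 mod 26 is 17. Treating letters as 0–25, the rule is x ↦ 23x + 10 (mod 26).
Decoding icaamf: i(8)→17·(8−10)≡18=s; c(2)→17·(2−10)≡20=u; a(0)→17·(0−10)≡12=m; a(0)→17·(0−10)≡12=m; m(12)→17·(12−10)≡8=i; f(5)→17·(5−10)≡19=t (all mod 26).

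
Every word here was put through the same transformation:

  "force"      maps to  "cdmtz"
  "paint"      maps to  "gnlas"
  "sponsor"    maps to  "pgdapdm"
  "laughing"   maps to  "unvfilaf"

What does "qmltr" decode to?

f(5)→c(2) and o(14)→d(3) fit y≡3x+13 (mod 26); the inverse of 3 mod 26 is 9. Each letter's alphabet position (a=0..z=25) is mapped through 3·x+13 mod 26 — an affine cipher.
Decoding qmltr: q(16)→9·(16−13)≡1=b; m(12)→9·(12−13)≡17=r; l(11)→9·(11−13)≡8=i; t(19)→9·(19−13)≡2=c; r(17)→9·(17−13)≡10=k (all mod 26).

brick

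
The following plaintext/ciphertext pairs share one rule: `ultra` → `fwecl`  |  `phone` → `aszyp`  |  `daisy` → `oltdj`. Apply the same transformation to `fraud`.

It's a constant shift of +11 (ROT11).
For fraud: f+11=q, r+11=c, a+11=l, u+11=f, d+11=o.

qclfo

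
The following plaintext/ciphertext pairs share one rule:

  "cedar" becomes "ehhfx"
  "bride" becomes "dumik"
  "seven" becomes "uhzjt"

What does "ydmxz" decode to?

waist

Each letter shifts forward by (position + 2), i.e. 2, 3, 4, … — the shift grows by one for each successive letter.
Undoing it on ydmxz: y−2=w, d−3=a, m−4=i, x−5=s, z−6=t.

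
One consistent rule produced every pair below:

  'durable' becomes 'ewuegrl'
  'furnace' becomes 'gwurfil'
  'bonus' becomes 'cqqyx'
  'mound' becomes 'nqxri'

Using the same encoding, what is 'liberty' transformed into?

mkeiwzf

In durable: d→e is +1, u→w is +2, r→u is +3, a→e is +4 — the shift increases by 1 each position. Letter i (0-indexed) is shifted by i+1, so successive shifts are 1, 2, 3, ….
Applying it to liberty: l+1=m, i+2=k, b+3=e, e+4=i, r+5=w, t+6=z, y+7=f.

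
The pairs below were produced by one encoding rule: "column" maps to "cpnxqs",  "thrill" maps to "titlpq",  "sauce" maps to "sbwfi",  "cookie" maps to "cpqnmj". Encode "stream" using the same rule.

suther

In column: c→c is +0, o→p is +1, l→n is +2, u→x is +3 — the shift increases by 1 each position. Each letter shifts forward by its position index (0, 1, 2, …) — the shift grows by one for each successive letter.
Applying it to stream: s+0=s, t+1=u, r+2=t, e+3=h, a+4=e, m+5=r.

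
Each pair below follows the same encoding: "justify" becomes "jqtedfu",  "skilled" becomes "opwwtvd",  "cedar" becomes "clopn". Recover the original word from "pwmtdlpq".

The output letters match the input read backwards, each shifted +11: justify reversed is yfitsuj. The word is reversed, then every letter is shifted forward by 11.
Undoing it on pwmtdlpq: shift back: p−11=e, w−11=l, m−11=b, t−11=i, d−11=s, l−11=a, p−11=e, q−11=f → elbisaef; then reverse → feasible.

feasible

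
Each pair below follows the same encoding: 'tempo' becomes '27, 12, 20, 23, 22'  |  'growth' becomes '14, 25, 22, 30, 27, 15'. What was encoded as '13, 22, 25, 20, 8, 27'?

format

t is letter #20 and maps to 27: an offset of 7. Each letter is replaced by its alphabet position (a=1..z=26) + 7.
Undoing it on 13, 22, 25, 20, 8, 27: 13→(13−7)÷1=6=f, 22→(22−7)÷1=15=o, 25→(25−7)÷1=18=r, 20→(20−7)÷1=13=m, 8→(8−7)÷1=1=a, 27→(27−7)÷1=20=t.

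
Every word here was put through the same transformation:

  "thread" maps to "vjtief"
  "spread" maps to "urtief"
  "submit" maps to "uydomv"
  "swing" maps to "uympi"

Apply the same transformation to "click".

The shift depends on letter class: consonant t→v is +2, but vowel e→i is +4. Vowels shift forward by 4 and consonants shift forward by 2.
On click: c(cons)+2=e, l(cons)+2=n, i(vowel)+4=m, c(cons)+2=e, k(cons)+2=m.

enmem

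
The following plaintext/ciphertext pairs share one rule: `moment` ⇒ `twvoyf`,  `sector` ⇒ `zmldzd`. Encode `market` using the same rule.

Each letter shifts forward by (position + 7), i.e. 7, 8, 9, … — the shift grows by one for each successive letter.
Applying it to market: m+7=t, a+8=i, r+9=a, k+10=u, e+11=p, t+12=f.

tiaupf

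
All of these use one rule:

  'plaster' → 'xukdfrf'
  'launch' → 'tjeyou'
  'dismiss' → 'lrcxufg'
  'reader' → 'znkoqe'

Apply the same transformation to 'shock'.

aqynw

In plaster: p→x is +8, l→u is +9, a→k is +10, s→d is +11 — the shift increases by 1 each position. Letter i (0-indexed) is shifted by i+8, so successive shifts are 8, 9, 10, ….
For shock: s+8=a, h+9=q, o+10=y, c+11=n, k+12=w.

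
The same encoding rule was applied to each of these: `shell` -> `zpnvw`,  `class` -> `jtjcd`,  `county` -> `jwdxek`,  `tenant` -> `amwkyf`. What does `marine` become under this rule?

Letter i (0-indexed) is shifted by i+7, so successive shifts are 7, 8, 9, ….
Applying it to marine: m+7=t, a+8=i, r+9=a, i+10=s, n+11=y, e+12=q.

tiasyq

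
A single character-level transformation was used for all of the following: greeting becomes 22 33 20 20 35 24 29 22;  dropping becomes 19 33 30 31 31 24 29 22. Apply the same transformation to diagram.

g is letter #7 and maps to 22: an offset of 15. Letters become their 1-based position plus 15 (so a→16, b→17, …).
On diagram: d=4→19, i=9→24, a=1→16, g=7→22, r=18→33, a=1→16, m=13→28.

19 24 16 22 33 16 28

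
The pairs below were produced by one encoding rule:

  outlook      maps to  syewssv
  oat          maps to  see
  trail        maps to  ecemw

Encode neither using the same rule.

The shift depends on letter class: consonant t→e is +11, but vowel o→s is +4. The rule splits by letter class: vowels +4, consonants +11.
On neither: n(cons)+11=y, e(vowel)+4=i, i(vowel)+4=m, t(cons)+11=e, h(cons)+11=s, e(vowel)+4=i, r(cons)+11=c.

yimesic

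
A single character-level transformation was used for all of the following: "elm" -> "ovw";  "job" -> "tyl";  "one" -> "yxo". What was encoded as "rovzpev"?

Compare letters: e→o is +10, l→v is +10, m→w is +10 — a constant shift. Every letter moves 10 places later in the alphabet, wrapping around z→a.
Decoding rovzpev: r−10=h, o−10=e, v−10=l, z−10=p, p−10=f, e−10=u, v−10=l.

helpful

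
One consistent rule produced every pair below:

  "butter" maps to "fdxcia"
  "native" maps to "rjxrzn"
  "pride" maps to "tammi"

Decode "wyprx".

Shifts by position in butter: pos 0: b→f (+4), pos 1: u→d (+9), pos 2: t→x (+4), pos 3: t→c (+9) — repeating every 2. It's a Vigenère-style cipher with numeric key [4,9]: position i shifts by key[i mod 2].
Undoing it on wyprx: w−4=s, y−9=p, p−4=l, r−9=i, x−4=t.

split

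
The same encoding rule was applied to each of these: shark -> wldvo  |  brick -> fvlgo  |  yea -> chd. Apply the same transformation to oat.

The shift depends on letter class: consonant s→w is +4, but vowel a→d is +3. The rule splits by letter class: vowels +3, consonants +4.
For oat: o(vowel)+3=r, a(vowel)+3=d, t(cons)+4=x.

rdx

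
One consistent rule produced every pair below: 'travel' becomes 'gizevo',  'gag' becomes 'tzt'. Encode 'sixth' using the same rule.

This is the alphabet-reversal cipher (Atbash): a becomes z, b becomes y, etc.
Applying it to sixth: s↔h, i↔r, x↔c, t↔g, h↔s.

hrcgs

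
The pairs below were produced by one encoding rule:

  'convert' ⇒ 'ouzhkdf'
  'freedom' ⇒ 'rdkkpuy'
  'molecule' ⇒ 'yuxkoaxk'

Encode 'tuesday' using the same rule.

The shift depends on letter class: consonant c→o is +12, but vowel o→u is +6. Two shifts are in play — +6 for a/e/i/o/u, +12 for every other letter.
For tuesday: t(cons)+12=f, u(vowel)+6=a, e(vowel)+6=k, s(cons)+12=e, d(cons)+12=p, a(vowel)+6=g, y(cons)+12=k.

fakepgk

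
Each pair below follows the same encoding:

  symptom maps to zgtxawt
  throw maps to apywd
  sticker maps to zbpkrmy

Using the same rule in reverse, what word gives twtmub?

The shifts repeat in a cycle of length 2: positions 0,1,… shift by +7, +8, then the pattern repeats.
Reversing it on twtmub: t−7=m, w−8=o, t−7=m, m−8=e, u−7=n, b−8=t.

moment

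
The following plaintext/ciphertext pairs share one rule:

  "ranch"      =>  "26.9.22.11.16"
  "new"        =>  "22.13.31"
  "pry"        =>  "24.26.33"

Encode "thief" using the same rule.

28.16.17.13.14

r is letter #18 and maps to 26: an offset of 8. Each letter is replaced by its alphabet position (a=1..z=26) + 8.
For thief: t=20→28, h=8→16, i=9→17, e=5→13, f=6→14.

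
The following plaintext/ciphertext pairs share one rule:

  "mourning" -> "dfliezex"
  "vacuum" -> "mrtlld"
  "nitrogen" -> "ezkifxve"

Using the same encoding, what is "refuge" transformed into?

This is a Caesar cipher with shift 17.
For refuge: r+17=i, e+17=v, f+17=w, u+17=l, g+17=x, e+17=v.

ivwlxv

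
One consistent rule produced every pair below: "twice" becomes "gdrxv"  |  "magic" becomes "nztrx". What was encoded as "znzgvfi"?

amateur

Each pair mirrors across the alphabet (t↔g, w↔d, i↔r): positions sum to 25. Each letter is replaced by its mirror in the alphabet: a↔z, b↔y, c↔x, and so on (the Atbash cipher).
Reversing it on znzgvfi: z↔a, n↔m, z↔a, g↔t, v↔e, f↔u, i↔r.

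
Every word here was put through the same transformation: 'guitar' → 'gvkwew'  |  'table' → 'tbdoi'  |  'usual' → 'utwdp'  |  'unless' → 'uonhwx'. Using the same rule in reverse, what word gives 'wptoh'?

In guitar: g→g is +0, u→v is +1, i→k is +2, t→w is +3 — the shift increases by 1 each position. The shift increases by 1 at each position, starting from +0: 0, 1, 2, ….
Reversing it on wptoh: w−0=w, p−1=o, t−2=r, o−3=l, h−4=d.

world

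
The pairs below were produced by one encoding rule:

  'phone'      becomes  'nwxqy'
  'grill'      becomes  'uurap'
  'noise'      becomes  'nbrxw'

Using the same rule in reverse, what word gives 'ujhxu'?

The output letters match the input read backwards, each shifted +9: phone reversed is enohp. Two steps: reverse the string, then apply a Caesar shift of +9.
Undoing it on ujhxu: shift back: u−9=l, j−9=a, h−9=y, x−9=o, u−9=l → layol; then reverse → loyal.

loyal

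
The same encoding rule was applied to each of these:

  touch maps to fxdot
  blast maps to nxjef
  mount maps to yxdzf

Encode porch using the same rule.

bxdot

The shift depends on letter class: consonant t→f is +12, but vowel o→x is +9. Two shifts are in play — +9 for a/e/i/o/u, +12 for every other letter.
On porch: p(cons)+12=b, o(vowel)+9=x, r(cons)+12=d, c(cons)+12=o, h(cons)+12=t.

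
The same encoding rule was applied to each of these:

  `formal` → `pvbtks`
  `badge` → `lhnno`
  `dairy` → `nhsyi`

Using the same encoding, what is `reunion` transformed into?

bleusvx

Shifts by position in formal: pos 0: f→p (+10), pos 1: o→v (+7), pos 2: r→b (+10), pos 3: m→t (+7) — repeating every 2. It's a Vigenère-style cipher with numeric key [10,7]: position i shifts by key[i mod 2].
For reunion: r+10=b, e+7=l, u+10=e, n+7=u, i+10=s, o+7=v, n+10=x.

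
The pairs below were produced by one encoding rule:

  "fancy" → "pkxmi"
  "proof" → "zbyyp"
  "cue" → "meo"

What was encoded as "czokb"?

This is a Caesar cipher with shift 10.
Undoing it on czokb: c−10=s, z−10=p, o−10=e, k−10=a, b−10=r.

spear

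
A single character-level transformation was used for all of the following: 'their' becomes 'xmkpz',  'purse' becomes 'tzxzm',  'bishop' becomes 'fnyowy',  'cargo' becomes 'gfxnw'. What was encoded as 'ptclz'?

lower

In their: t→x is +4, h→m is +5, e→k is +6, i→p is +7 — the shift increases by 1 each position. The shift increases by 1 at each position, starting from +4: 4, 5, 6, ….
Reversing it on ptclz: p−4=l, t−5=o, c−6=w, l−7=e, z−8=r.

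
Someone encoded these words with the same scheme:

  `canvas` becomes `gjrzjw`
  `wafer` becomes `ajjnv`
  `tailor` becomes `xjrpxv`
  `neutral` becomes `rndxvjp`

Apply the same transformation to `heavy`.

The shift depends on letter class: consonant c→g is +4, but vowel a→j is +9. Two shifts are in play — +9 for a/e/i/o/u, +4 for every other letter.
Applying it to heavy: h(cons)+4=l, e(vowel)+9=n, a(vowel)+9=j, v(cons)+4=z, y(cons)+4=c.

lnjzc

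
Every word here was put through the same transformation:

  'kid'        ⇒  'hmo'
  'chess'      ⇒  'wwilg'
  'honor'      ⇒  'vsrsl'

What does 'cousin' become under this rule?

rmwysg

Two steps: reverse the string, then apply a Caesar shift of +4.
Applying it to cousin: reverse → nisuoc; then shift: n+4=r, i+4=m, s+4=w, u+4=y, o+4=s, c+4=g.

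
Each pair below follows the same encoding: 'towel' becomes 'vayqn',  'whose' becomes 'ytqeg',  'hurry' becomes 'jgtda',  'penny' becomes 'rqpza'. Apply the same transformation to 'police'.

ranueq

Shifts by position in towel: pos 0: t→v (+2), pos 1: o→a (+12), pos 2: w→y (+2), pos 3: e→q (+12) — repeating every 2. The shifts repeat in a cycle of length 2: positions 0,1,… shift by +2, +12, then the pattern repeats.
For police: p+2=r, o+12=a, l+2=n, i+12=u, c+2=e, e+12=q.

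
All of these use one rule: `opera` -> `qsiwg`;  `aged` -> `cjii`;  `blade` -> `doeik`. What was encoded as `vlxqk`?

title

In opera: o→q is +2, p→s is +3, e→i is +4, r→w is +5 — the shift increases by 1 each position. The shift increases by 1 at each position, starting from +2: 2, 3, 4, ….
Decoding vlxqk: v−2=t, l−3=i, x−4=t, q−5=l, k−6=e.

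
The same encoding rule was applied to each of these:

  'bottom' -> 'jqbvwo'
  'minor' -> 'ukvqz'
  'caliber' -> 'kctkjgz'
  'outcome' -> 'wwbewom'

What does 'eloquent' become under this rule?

mnwscgvv

A repeating key of period 2 is used — shifts +8, +2 over and over.
Applying it to eloquent: e+8=m, l+2=n, o+8=w, q+2=s, u+8=c, e+2=g, n+8=v, t+2=v.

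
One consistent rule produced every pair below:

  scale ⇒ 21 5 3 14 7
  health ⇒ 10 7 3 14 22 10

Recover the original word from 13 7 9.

keg

s is letter #19 and maps to 21: an offset of 2. Letters become their 1-based position plus 2 (so a→3, b→4, …).
Decoding 13 7 9: 13→(13−2)÷1=11=k, 7→(7−2)÷1=5=e, 9→(9−2)÷1=7=g.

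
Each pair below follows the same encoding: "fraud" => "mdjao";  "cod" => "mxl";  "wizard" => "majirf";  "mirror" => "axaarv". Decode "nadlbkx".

The output letters match the input read backwards, each shifted +9: fraud reversed is duarf. Read the word backwards and shift each letter +9.
Reversing it on nadlbkx: shift back: n−9=e, a−9=r, d−9=u, l−9=c, b−9=s, k−9=b, x−9=o → erucsbo; then reverse → obscure.

obscure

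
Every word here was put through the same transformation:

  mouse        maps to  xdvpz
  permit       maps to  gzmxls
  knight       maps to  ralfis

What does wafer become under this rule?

m(12)→x(23) and o(14)→d(3) fit y≡3x+13 (mod 26); the inverse of 3 mod 26 is 9. Each letter's alphabet position (a=0..z=25) is mapped through 3·x+13 mod 26 — an affine cipher.
Applying it to wafer: w(22)→3·22+13≡1=b; a(0)→3·0+13≡13=n; f(5)→3·5+13≡2=c; e(4)→3·4+13≡25=z; r(17)→3·17+13≡12=m (all mod 26).

bnczm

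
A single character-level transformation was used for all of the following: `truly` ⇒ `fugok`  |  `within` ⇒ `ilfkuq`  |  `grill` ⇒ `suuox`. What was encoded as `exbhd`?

super

It's a Vigenère-style cipher with numeric key [12,3]: position i shifts by key[i mod 2].
Reversing it on exbhd: e−12=s, x−3=u, b−12=p, h−3=e, d−12=r.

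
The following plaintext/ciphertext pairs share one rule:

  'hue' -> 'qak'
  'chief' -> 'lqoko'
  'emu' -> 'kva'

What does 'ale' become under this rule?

guk

Two shifts are in play — +6 for a/e/i/o/u, +9 for every other letter.
For ale: a(vowel)+6=g, l(cons)+9=u, e(vowel)+6=k.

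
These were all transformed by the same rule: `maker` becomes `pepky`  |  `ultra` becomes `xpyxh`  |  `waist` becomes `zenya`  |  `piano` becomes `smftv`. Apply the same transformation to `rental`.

uiszht

In maker: m→p is +3, a→e is +4, k→p is +5, e→k is +6 — the shift increases by 1 each position. Letter i (0-indexed) is shifted by i+3, so successive shifts are 3, 4, 5, ….
For rental: r+3=u, e+4=i, n+5=s, t+6=z, a+7=h, l+8=t.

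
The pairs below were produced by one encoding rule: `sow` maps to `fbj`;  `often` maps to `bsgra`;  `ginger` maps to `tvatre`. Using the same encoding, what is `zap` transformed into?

Compare letters: s→f is +13, o→b is +13, w→j is +13 — a constant shift. Every letter moves 13 places later in the alphabet, wrapping around z→a.
For zap: z+13=m, a+13=n, p+13=c.

mnc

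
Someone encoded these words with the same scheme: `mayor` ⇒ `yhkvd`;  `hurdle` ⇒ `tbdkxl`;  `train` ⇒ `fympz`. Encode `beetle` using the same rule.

Shifts by position in mayor: pos 0: m→y (+12), pos 1: a→h (+7), pos 2: y→k (+12), pos 3: o→v (+7) — repeating every 2. The shifts repeat in a cycle of length 2: positions 0,1,… shift by +12, +7, then the pattern repeats.
Applying it to beetle: b+12=n, e+7=l, e+12=q, t+7=a, l+12=x, e+7=l.

nlqaxl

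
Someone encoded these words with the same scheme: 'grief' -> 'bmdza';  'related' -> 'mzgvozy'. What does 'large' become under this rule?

gvmbz

This is a Caesar cipher with shift 21.
On large: l+21=g, a+21=v, r+21=m, g+21=b, e+21=z.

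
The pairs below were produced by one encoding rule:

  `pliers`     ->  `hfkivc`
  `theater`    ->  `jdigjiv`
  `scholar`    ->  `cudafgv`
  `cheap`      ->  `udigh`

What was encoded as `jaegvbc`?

towards

p(15)→h(7) and l(11)→f(5) fit y≡7x+6 (mod 26); the inverse of 7 mod 26 is 15. Each letter's alphabet position (a=0..z=25) is mapped through 7·x+6 mod 26 — an affine cipher.
Decoding jaegvbc: j(9)→15·(9−6)≡19=t; a(0)→15·(0−6)≡14=o; e(4)→15·(4−6)≡22=w; g(6)→15·(6−6)≡0=a; v(21)→15·(21−6)≡17=r; b(1)→15·(1−6)≡3=d; c(2)→15·(2−6)≡18=s (all mod 26).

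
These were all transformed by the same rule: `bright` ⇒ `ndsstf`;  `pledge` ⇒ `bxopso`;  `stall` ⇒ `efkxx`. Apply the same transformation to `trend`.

fdozp

Vowels shift forward by 10 and consonants shift forward by 12.
For trend: t(cons)+12=f, r(cons)+12=d, e(vowel)+10=o, n(cons)+12=z, d(cons)+12=p.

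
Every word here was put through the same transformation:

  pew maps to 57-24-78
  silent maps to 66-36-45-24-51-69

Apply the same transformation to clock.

p(#16)→57 and e(#5)→24: differences scale by 3, so n = 3·pos + 9. Each letter becomes 3×(its alphabet position, a=1..z=26) + 9.
For clock: c=3→18, l=12→45, o=15→54, c=3→18, k=11→42.

18-45-54-18-42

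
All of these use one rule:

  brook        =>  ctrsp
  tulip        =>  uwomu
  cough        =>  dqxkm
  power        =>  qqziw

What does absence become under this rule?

In brook: b→c is +1, r→t is +2, o→r is +3, o→s is +4 — the shift increases by 1 each position. Letter i (0-indexed) is shifted by i+1, so successive shifts are 1, 2, 3, ….
For absence: a+1=b, b+2=d, s+3=v, e+4=i, n+5=s, c+6=i, e+7=l.

bdvisil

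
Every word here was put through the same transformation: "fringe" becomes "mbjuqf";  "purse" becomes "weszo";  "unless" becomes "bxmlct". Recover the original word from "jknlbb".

camera

Shifts by position in fringe: pos 0: f→m (+7), pos 1: r→b (+10), pos 2: i→j (+1), pos 3: n→u (+7), pos 4: g→q (+10), pos 5: e→f (+1) — repeating every 3. The shifts repeat in a cycle of length 3: positions 0,1,… shift by +7, +10, +1, then the pattern repeats.
Undoing it on jknlbb: j−7=c, k−10=a, n−1=m, l−7=e, b−10=r, b−1=a.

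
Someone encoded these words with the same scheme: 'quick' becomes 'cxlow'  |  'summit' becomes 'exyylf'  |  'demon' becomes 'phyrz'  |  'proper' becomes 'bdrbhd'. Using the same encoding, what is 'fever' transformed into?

rhhhd

The shift depends on letter class: consonant q→c is +12, but vowel u→x is +3. The rule splits by letter class: vowels +3, consonants +12.
Applying it to fever: f(cons)+12=r, e(vowel)+3=h, v(cons)+12=h, e(vowel)+3=h, r(cons)+12=d.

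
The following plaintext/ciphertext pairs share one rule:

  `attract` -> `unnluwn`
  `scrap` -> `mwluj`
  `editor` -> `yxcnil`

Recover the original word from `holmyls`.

nursery

Every letter moves 20 places later in the alphabet, wrapping around z→a.
Undoing it on holmyls: h−20=n, o−20=u, l−20=r, m−20=s, y−20=e, l−20=r, s−20=y.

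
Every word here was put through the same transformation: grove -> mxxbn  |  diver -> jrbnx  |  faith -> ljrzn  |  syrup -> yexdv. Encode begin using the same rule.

The rule splits by letter class: vowels +9, consonants +6.
On begin: b(cons)+6=h, e(vowel)+9=n, g(cons)+6=m, i(vowel)+9=r, n(cons)+6=t.

hnmrt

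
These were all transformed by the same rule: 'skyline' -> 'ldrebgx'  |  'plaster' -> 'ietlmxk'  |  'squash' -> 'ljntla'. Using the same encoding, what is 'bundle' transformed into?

Compare letters: s→l is +19, k→d is +19, y→r is +19 — a constant shift. Every letter moves 19 places later in the alphabet, wrapping around z→a.
Applying it to bundle: b+19=u, u+19=n, n+19=g, d+19=w, l+19=e, e+19=x.

ungwex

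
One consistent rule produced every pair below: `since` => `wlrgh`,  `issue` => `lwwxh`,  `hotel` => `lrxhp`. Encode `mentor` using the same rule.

The shift depends on letter class: consonant s→w is +4, but vowel i→l is +3. Vowels shift forward by 3 and consonants shift forward by 4.
Applying it to mentor: m(cons)+4=q, e(vowel)+3=h, n(cons)+4=r, t(cons)+4=x, o(vowel)+3=r, r(cons)+4=v.

qhrxrv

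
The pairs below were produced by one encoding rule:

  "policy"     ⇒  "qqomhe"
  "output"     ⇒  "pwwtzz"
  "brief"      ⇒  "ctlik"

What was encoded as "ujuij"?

In policy: p→q is +1, o→q is +2, l→o is +3, i→m is +4 — the shift increases by 1 each position. The shift increases by 1 at each position, starting from +1: 1, 2, 3, ….
Decoding ujuij: u−1=t, j−2=h, u−3=r, i−4=e, j−5=e.

three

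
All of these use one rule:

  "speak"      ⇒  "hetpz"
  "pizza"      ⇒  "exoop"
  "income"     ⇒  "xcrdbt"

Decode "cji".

Compare letters: s→h is +15, p→e is +15, e→t is +15 — a constant shift. It's a constant shift of +15 (ROT15).
Reversing it on cji: c−15=n, j−15=u, i−15=t.

nut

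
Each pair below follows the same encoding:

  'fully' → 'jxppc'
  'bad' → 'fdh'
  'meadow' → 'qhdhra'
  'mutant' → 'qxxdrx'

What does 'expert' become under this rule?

hbthvx

The shift depends on letter class: consonant f→j is +4, but vowel u→x is +3. The rule splits by letter class: vowels +3, consonants +4.
For expert: e(vowel)+3=h, x(cons)+4=b, p(cons)+4=t, e(vowel)+3=h, r(cons)+4=v, t(cons)+4=x.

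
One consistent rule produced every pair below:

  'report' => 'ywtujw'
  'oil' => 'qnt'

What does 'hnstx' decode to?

The output letters match the input read backwards, each shifted +5: report reversed is troper. Read the word backwards and shift each letter +5.
Decoding hnstx: shift back: h−5=c, n−5=i, s−5=n, t−5=o, x−5=s → cinos; then reverse → sonic.

sonic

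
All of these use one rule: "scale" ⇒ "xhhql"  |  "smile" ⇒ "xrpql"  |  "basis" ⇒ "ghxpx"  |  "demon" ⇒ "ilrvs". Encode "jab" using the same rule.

ohg

The shift depends on letter class: consonant s→x is +5, but vowel a→h is +7. Two shifts are in play — +7 for a/e/i/o/u, +5 for every other letter.
On jab: j(cons)+5=o, a(vowel)+7=h, b(cons)+5=g.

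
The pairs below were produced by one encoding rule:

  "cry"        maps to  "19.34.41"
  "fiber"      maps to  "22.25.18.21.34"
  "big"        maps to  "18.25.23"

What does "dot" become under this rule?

20.31.36

The number is (letter's place in the alphabet, a=1) + 16.
Applying it to dot: d=4→20, o=15→31, t=20→36.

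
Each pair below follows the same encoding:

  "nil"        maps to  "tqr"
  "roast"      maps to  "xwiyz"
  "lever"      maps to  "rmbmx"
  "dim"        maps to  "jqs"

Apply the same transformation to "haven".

nibmt

The rule splits by letter class: vowels +8, consonants +6.
Applying it to haven: h(cons)+6=n, a(vowel)+8=i, v(cons)+6=b, e(vowel)+8=m, n(cons)+6=t.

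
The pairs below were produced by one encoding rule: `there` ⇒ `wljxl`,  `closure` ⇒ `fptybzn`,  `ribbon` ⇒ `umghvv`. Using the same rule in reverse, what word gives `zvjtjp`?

In there: t→w is +3, h→l is +4, e→j is +5, r→x is +6 — the shift increases by 1 each position. The shift increases by 1 at each position, starting from +3: 3, 4, 5, ….
Decoding zvjtjp: z−3=w, v−4=r, j−5=e, t−6=n, j−7=c, p−8=h.

wrench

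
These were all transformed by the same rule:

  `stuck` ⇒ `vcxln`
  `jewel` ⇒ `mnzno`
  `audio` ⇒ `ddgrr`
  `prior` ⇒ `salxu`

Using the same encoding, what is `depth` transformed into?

gnsck

Shifts by position in stuck: pos 0: s→v (+3), pos 1: t→c (+9), pos 2: u→x (+3), pos 3: c→l (+9) — repeating every 2. The shifts repeat in a cycle of length 2: positions 0,1,… shift by +3, +9, then the pattern repeats.
On depth: d+3=g, e+9=n, p+3=s, t+9=c, h+3=k.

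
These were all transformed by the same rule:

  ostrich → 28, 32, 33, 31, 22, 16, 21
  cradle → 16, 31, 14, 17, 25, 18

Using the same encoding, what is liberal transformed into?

25, 22, 15, 18, 31, 14, 25

o is letter #15 and maps to 28: an offset of 13. Each letter is replaced by its alphabet position (a=1..z=26) + 13.
Applying it to liberal: l=12→25, i=9→22, b=2→15, e=5→18, r=18→31, a=1→14, l=12→25.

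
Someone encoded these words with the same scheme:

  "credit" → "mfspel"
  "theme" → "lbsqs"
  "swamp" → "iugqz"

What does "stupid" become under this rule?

This is an affine cipher: with a=0,…,z=25, each position x becomes (3x+6) mod 26.
Applying it to stupid: s(18)→3·18+6≡8=i; t(19)→3·19+6≡11=l; u(20)→3·20+6≡14=o; p(15)→3·15+6≡25=z; i(8)→3·8+6≡4=e; d(3)→3·3+6≡15=p (all mod 26).

ilozep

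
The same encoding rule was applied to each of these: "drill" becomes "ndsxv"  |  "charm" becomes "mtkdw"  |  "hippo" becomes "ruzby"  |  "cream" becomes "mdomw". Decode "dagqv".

towel

A repeating key of period 2 is used — shifts +10, +12 over and over.
Decoding dagqv: d−10=t, a−12=o, g−10=w, q−12=e, v−10=l.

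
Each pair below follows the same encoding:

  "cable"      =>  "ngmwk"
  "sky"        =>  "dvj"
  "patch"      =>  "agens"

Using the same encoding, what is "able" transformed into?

gmwk

The shift depends on letter class: consonant c→n is +11, but vowel a→g is +6. The rule splits by letter class: vowels +6, consonants +11.
Applying it to able: a(vowel)+6=g, b(cons)+11=m, l(cons)+11=w, e(vowel)+6=k.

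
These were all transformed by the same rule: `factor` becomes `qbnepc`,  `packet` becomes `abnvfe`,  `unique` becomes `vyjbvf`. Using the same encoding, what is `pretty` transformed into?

The shift depends on letter class: consonant f→q is +11, but vowel a→b is +1. Vowels shift forward by 1 and consonants shift forward by 11.
For pretty: p(cons)+11=a, r(cons)+11=c, e(vowel)+1=f, t(cons)+11=e, t(cons)+11=e, y(cons)+11=j.

acfeej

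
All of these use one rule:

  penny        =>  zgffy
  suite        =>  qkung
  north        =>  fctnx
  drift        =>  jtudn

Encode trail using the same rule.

ntsul

p(15)→z(25) and e(4)→g(6) fit y≡23x+18 (mod 26); the inverse of 23 mod 26 is 17. Each letter's alphabet position (a=0..z=25) is mapped through 23·x+18 mod 26 — an affine cipher.
Applying it to trail: t(19)→23·19+18≡13=n; r(17)→23·17+18≡19=t; a(0)→23·0+18≡18=s; i(8)→23·8+18≡20=u; l(11)→23·11+18≡11=l (all mod 26).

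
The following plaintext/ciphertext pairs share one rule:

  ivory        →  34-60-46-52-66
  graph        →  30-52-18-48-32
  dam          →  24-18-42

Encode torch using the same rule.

i(#9)→34 and v(#22)→60: differences scale by 2, so n = 2·pos + 16. With a=1..z=26, the number is 2·pos + 16.
On torch: t=20→56, o=15→46, r=18→52, c=3→22, h=8→32.

56-46-52-22-32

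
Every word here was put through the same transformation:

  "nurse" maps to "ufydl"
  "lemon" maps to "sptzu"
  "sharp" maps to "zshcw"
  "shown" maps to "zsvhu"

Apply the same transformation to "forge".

It's a Vigenère-style cipher with numeric key [7,11]: position i shifts by key[i mod 2].
Applying it to forge: f+7=m, o+11=z, r+7=y, g+11=r, e+7=l.

mzyrl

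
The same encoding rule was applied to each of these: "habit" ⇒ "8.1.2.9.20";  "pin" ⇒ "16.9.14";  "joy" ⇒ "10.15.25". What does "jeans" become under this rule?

h is letter #8 and maps to 8: an offset of 0. Each letter is replaced by its alphabet position (a=1, b=2, …, z=26).
On jeans: j=10→10, e=5→5, a=1→1, n=14→14, s=19→19.

10.5.1.14.19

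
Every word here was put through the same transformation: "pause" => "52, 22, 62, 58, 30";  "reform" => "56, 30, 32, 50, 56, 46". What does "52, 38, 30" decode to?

p(#16)→52 and a(#1)→22: differences scale by 2, so n = 2·pos + 20. With a=1..z=26, the number is 2·pos + 20.
Undoing it on 52, 38, 30: 52→(52−20)÷2=16=p, 38→(38−20)÷2=9=i, 30→(30−20)÷2=5=e.

pie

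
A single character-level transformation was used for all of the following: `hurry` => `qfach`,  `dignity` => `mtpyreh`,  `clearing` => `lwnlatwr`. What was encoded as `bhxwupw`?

swollen

Shifts by position in hurry: pos 0: h→q (+9), pos 1: u→f (+11), pos 2: r→a (+9), pos 3: r→c (+11) — repeating every 2. A repeating key of period 2 is used — shifts +9, +11 over and over.
Undoing it on bhxwupw: b−9=s, h−11=w, x−9=o, w−11=l, u−9=l, p−11=e, w−9=n.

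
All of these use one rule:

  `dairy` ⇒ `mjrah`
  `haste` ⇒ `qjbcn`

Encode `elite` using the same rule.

nurcn

Compare letters: d→m is +9, a→j is +9, i→r is +9 — a constant shift. Every letter moves 9 places later in the alphabet, wrapping around z→a.
For elite: e+9=n, l+9=u, i+9=r, t+9=c, e+9=n.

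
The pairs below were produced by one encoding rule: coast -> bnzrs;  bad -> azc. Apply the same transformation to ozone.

nynmd

This is a Caesar cipher with shift 25.
Applying it to ozone: o+25=n, z+25=y, o+25=n, n+25=m, e+25=d.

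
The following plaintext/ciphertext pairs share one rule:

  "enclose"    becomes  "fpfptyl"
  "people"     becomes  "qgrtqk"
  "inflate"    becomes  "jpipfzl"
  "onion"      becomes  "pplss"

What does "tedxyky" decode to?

In enclose: e→f is +1, n→p is +2, c→f is +3, l→p is +4 — the shift increases by 1 each position. The shift increases by 1 at each position, starting from +1: 1, 2, 3, ….
Decoding tedxyky: t−1=s, e−2=c, d−3=a, x−4=t, y−5=t, k−6=e, y−7=r.

scatter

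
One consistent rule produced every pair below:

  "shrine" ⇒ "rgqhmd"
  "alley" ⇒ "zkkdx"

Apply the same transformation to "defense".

This is a Caesar cipher with shift 25.
On defense: d+25=c, e+25=d, f+25=e, e+25=d, n+25=m, s+25=r, e+25=d.

cdedmrd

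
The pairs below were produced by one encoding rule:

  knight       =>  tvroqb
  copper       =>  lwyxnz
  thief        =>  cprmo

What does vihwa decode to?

mayor

Shifts by position in knight: pos 0: k→t (+9), pos 1: n→v (+8), pos 2: i→r (+9), pos 3: g→o (+8) — repeating every 2. A repeating key of period 2 is used — shifts +9, +8 over and over.
Undoing it on vihwa: v−9=m, i−8=a, h−9=y, w−8=o, a−9=r.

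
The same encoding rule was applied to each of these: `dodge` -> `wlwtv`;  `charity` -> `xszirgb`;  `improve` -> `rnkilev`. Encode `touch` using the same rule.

Each letter is replaced by its mirror in the alphabet: a↔z, b↔y, c↔x, and so on (the Atbash cipher).
For touch: t↔g, o↔l, u↔f, c↔x, h↔s.

glfxs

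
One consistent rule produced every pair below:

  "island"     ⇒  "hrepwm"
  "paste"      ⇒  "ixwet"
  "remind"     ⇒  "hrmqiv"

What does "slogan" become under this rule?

The output letters match the input read backwards, each shifted +4: island reversed is dnalsi. The word is reversed, then every letter is shifted forward by 4.
Applying it to slogan: reverse → nagols; then shift: n+4=r, a+4=e, g+4=k, o+4=s, l+4=p, s+4=w.

rekspw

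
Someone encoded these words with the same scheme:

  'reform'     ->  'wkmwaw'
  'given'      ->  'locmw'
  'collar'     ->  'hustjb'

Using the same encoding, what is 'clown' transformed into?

Each letter shifts forward by (position + 5), i.e. 5, 6, 7, … — the shift grows by one for each successive letter.
Applying it to clown: c+5=h, l+6=r, o+7=v, w+8=e, n+9=w.

hrvew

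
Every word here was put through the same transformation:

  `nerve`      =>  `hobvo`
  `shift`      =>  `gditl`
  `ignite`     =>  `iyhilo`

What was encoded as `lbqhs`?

trunk

n(13)→h(7) and e(4)→o(14) fit y≡5x+20 (mod 26); the inverse of 5 mod 26 is 21. This is an affine cipher: with a=0,…,z=25, each position x becomes (5x+20) mod 26.
Decoding lbqhs: l(11)→21·(11−20)≡19=t; b(1)→21·(1−20)≡17=r; q(16)→21·(16−20)≡20=u; h(7)→21·(7−20)≡13=n; s(18)→21·(18−20)≡10=k (all mod 26).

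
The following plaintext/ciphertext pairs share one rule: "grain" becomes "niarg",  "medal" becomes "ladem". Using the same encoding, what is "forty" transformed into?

ytrof

The output letters match the input read backwards: grain reversed is niarg. It's just the letters in reverse order.
Applying it to forty: reverse → ytrof.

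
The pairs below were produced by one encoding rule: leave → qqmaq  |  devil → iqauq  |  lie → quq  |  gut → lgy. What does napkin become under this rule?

The shift depends on letter class: consonant l→q is +5, but vowel e→q is +12. Two shifts are in play — +12 for a/e/i/o/u, +5 for every other letter.
On napkin: n(cons)+5=s, a(vowel)+12=m, p(cons)+5=u, k(cons)+5=p, i(vowel)+12=u, n(cons)+5=s.

smupus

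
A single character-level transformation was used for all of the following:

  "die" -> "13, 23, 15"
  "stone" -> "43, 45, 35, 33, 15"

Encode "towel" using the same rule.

d(#4)→13 and i(#9)→23: differences scale by 2, so n = 2·pos + 5. Each letter becomes 2×(its alphabet position, a=1..z=26) + 5.
Applying it to towel: t=20→45, o=15→35, w=23→51, e=5→15, l=12→29.

45, 35, 51, 15, 29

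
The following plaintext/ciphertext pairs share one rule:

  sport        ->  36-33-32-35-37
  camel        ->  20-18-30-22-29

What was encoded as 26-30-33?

The number is (letter's place in the alphabet, a=1) + 17.
Undoing it on 26-30-33: 26→(26−17)÷1=9=i, 30→(30−17)÷1=13=m, 33→(33−17)÷1=16=p.

imp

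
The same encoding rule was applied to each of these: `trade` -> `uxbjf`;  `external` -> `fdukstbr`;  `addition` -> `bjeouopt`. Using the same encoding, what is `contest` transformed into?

Shifts by position in trade: pos 0: t→u (+1), pos 1: r→x (+6), pos 2: a→b (+1), pos 3: d→j (+6) — repeating every 2. The shifts repeat in a cycle of length 2: positions 0,1,… shift by +1, +6, then the pattern repeats.
For contest: c+1=d, o+6=u, n+1=o, t+6=z, e+1=f, s+6=y, t+1=u.

duozfyu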